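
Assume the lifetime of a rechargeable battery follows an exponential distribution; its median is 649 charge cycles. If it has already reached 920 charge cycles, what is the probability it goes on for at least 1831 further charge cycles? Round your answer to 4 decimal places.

0.1415

For an exponential, median = ln(2)/λ, so λ = ln 2 / 649 = 0.00106802 per charge cycle.
By the memoryless property, P(X > 920+1831 | X > 920) = P(X > 1831).
P(X > 1831) = e^(−1.9556) ≈ 0.1415.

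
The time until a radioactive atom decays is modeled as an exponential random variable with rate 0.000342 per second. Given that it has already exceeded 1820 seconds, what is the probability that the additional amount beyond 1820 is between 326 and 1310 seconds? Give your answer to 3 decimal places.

Memoryless: the residual past 1820 is again Exp(λ).
P(326 < residual < 1310) = e^(−λ·326) − e^(−λ·1310) = 0.89450 − 0.63889 ≈ 0.256.

0.256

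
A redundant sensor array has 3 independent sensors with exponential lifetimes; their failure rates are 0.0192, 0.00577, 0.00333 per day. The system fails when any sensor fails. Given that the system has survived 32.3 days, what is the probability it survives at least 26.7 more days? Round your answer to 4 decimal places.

0.4697

Time to first failure ~ Exp(Σλ) with Σλ = 0.0283.
By memorylessness, P(T > 32.3+26.7 | T > 32.3) = P(T > 26.7) = e^(−0.0283·26.7) ≈ 0.4697.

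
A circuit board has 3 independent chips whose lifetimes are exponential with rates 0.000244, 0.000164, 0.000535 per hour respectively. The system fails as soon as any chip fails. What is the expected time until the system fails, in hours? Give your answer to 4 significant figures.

The time to first failure is exponential with rate Σλ = 0.000244 + 0.000164 + 0.000535 = 0.000943.
E[min] = 1/Σλ = 1/0.000943 = 1060.45 hours.

1060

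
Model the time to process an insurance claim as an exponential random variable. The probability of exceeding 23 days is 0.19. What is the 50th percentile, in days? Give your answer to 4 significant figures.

e^(−λ·23) = 0.19 ⇒ λ = −ln(0.19)/23 = 0.0722057.
50th percentile: 1 − e^(−λt) = 0.5, t = −ln(0.5)/λ = 9.59962 days.

9.600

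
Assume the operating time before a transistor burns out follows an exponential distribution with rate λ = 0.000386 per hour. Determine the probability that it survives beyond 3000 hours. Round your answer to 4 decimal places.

0.3141

P(X > 3000) = e^(−λ·3000) = e^(−1.158) ≈ 0.3141.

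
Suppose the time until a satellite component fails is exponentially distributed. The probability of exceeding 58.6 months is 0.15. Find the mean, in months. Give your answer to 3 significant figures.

30.9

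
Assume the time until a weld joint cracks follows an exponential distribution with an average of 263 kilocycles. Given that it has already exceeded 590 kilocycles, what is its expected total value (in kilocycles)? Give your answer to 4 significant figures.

853.0

The rate is λ = 1/263 = 0.00380228 per kilocycle.
By memorylessness, E[X | X > 590] = 590 + 1/λ = 590 + 263 = 853 kilocycles.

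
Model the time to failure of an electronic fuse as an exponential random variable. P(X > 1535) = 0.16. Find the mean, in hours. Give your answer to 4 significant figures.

837.6

e^(−λ·1535) = 0.16 ⇒ λ = −ln(0.16)/1535 = 0.00119386.
Mean = 1/λ = 837.616 hours.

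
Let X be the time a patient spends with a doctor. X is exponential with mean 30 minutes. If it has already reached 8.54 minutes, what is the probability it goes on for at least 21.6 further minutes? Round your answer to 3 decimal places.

The rate is λ = 1/30 = 0.0333333 per minute.
By the memoryless property, P(X > 8.54+21.6 | X > 8.54) = P(X > 21.6).
P(X > 21.6) = e^(−0.72) ≈ 0.487.

0.487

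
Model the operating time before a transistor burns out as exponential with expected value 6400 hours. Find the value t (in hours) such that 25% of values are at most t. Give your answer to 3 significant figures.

1840

The rate is λ = 1/6400 = 0.00015625 per hour.
Set 1 − e^(−λt) = 0.25, so t = −ln(0.75)/λ = 0.28768/0.00015625 ≈ 1841.17 hours.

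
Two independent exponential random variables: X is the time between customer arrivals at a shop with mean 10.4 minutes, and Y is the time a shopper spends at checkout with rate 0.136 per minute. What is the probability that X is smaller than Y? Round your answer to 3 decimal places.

0.414

λ_1 = 1/10.4 = 0.0961538, λ_2 = 0.136.
For independent exponentials, P(X < Y) = λ_1/(λ_1+λ_2) = 0.0961538/0.232154 ≈ 0.414.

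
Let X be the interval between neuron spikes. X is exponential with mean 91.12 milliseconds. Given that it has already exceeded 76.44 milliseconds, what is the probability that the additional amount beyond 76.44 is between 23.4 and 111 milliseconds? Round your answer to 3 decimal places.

The rate is λ = 1/91.12 = 0.0109745 per millisecond.
Memoryless: the residual past 76.44 is again Exp(λ).
P(23.4 < residual < 111) = e^(−λ·23.4) − e^(−λ·111) = 0.77352 − 0.29577 ≈ 0.478.

0.478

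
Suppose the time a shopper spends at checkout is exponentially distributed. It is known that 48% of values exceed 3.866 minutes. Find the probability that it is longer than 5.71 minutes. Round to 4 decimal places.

0.3382

e^(−λ·3.866) = 0.48 ⇒ λ = −ln(0.48)/3.866 = 0.189852.
P(X > 5.71) = e^(−0.189852·5.71) = e^(−1.0841) ≈ 0.3382.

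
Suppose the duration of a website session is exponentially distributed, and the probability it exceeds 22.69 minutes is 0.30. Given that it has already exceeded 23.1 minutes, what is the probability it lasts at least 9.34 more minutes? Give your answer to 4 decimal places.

0.6092

From e^(−λ·22.69) = 0.30, λ = −ln(0.30)/22.69 = 0.0530618.
Memoryless: P(X > 23.1+9.34 | X > 23.1) = P(X > 9.34) = e^(−0.0530618·9.34) ≈ 0.6092.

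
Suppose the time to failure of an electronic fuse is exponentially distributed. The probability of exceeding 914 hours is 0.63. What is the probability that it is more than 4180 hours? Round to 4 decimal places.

e^(−λ·914) = 0.63 ⇒ λ = −ln(0.63)/914 = 0.000505509.
P(X > 4180) = e^(−0.000505509·4180) = e^(−2.113) ≈ 0.1209.

0.1209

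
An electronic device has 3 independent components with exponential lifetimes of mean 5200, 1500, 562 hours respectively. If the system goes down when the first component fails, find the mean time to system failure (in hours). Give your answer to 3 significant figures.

The first failure time is exponential with rate Σλ_i = 1/5200 + 1/1500 + 1/562 = 0.00263833 per hour.
E[min] = 1/Σλ = 1/0.00263833 = 379.027 hours.

379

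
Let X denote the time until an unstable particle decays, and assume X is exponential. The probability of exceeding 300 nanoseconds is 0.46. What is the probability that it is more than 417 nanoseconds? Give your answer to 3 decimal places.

e^(−λ·300) = 0.46 ⇒ λ = −ln(0.46)/300 = 0.00258843.
P(X > 417) = e^(−0.00258843·417) = e^(−1.0794) ≈ 0.340.

0.340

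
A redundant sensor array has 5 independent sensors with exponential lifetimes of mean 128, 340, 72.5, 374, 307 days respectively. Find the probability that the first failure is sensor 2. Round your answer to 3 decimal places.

0.097

Rates: λ_i = 1/mean_i → 0.0078125, 0.00294118, 0.0137931, 0.0026738, 0.00325733; Σλ = 0.0304779.
P(sensor 2 first) = λ_2/Σλ = 0.00294118/0.0304779 ≈ 0.097.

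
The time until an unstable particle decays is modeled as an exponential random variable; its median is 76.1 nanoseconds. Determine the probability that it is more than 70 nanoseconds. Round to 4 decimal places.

For an exponential, median = ln(2)/λ, so λ = ln 2 / 76.1 = 0.00910837 per nanosecond.
P(X > 70) = e^(−λ·70) = e^(−0.63759) ≈ 0.5286.

0.5286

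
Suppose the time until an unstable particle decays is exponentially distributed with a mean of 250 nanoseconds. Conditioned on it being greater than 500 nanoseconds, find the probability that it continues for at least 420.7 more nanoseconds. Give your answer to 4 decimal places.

0.1859

The rate is λ = 1/250 = 0.004 per nanosecond.
By the memoryless property, P(X > 500+420.7 | X > 500) = P(X > 420.7).
P(X > 420.7) = e^(−1.6828) ≈ 0.1859.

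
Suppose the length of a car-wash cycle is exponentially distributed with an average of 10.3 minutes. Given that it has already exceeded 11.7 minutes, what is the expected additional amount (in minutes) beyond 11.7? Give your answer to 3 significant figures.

The rate is λ = 1/10.3 = 0.0970874 per minute.
By memorylessness, the remaining amount past any threshold is again Exp(λ) with mean 1/λ = 10.3 minutes.

10.3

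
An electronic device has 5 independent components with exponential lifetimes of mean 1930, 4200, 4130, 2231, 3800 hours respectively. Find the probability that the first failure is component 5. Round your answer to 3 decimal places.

Rates: λ_i = 1/mean_i → 0.000518135, 0.000238095, 0.000242131, 0.000448229, 0.000263158; Σλ = 0.00170975.
P(component 5 first) = λ_5/Σλ = 0.000263158/0.00170975 ≈ 0.154.

0.154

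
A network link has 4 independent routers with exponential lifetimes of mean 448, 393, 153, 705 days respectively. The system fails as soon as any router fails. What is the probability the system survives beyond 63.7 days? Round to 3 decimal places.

The first failure time is exponential with rate Σλ_i = 1/448 + 1/393 + 1/153 + 1/705 = 0.0127311 per day.
P(min > 63.7) = e^(−0.0127311·63.7) = e^(−0.81097) ≈ 0.444.

0.444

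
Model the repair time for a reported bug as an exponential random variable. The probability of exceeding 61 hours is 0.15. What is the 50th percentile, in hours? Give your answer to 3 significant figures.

22.3

e^(−λ·61) = 0.15 ⇒ λ = −ln(0.15)/61 = 0.0311003.
50th percentile: 1 − e^(−λt) = 0.5, t = −ln(0.5)/λ = 22.2875 hours.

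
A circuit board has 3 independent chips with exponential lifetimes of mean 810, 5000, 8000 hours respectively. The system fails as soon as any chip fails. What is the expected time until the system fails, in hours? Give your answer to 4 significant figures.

The first failure time is exponential with rate Σλ_i = 1/810 + 1/5000 + 1/8000 = 0.00155957 per hour.
E[min] = 1/Σλ = 1/0.00155957 = 641.203 hours.

641.2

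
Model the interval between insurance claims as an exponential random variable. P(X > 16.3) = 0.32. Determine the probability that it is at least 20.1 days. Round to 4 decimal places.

0.2454

e^(−λ·16.3) = 0.32 ⇒ λ = −ln(0.32)/16.3 = 0.0699039.
P(X > 20.1) = e^(−0.0699039·20.1) = e^(−1.4051) ≈ 0.2454.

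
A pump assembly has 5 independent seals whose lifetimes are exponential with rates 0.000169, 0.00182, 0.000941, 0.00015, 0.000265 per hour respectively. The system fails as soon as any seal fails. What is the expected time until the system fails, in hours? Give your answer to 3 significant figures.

299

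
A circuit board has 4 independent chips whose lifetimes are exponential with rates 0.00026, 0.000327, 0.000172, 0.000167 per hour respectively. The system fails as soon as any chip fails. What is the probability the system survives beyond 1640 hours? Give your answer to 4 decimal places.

0.2190

The time to first failure is exponential with rate Σλ = 0.00026 + 0.000327 + 0.000172 + 0.000167 = 0.000926.
P(min > 1640) = e^(−0.000926·1640) = e^(−1.5186) ≈ 0.2190.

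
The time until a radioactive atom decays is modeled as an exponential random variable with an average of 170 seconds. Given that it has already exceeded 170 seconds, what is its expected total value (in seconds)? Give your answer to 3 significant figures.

340

The rate is λ = 1/170 = 0.00588235 per second.
By memorylessness, E[X | X > 170] = 170 + 1/λ = 170 + 170 = 340 seconds.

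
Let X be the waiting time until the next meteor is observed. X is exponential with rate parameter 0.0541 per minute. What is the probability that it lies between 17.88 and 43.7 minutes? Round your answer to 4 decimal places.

P(17.88 < X < 43.7) = e^(−λ·17.88) − e^(−λ·43.7) = 0.38010 − 0.09403 ≈ 0.2861.

0.2861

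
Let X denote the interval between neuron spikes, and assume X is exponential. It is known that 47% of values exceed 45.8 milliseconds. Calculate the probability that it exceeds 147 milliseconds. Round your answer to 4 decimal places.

e^(−λ·45.8) = 0.47 ⇒ λ = −ln(0.47)/45.8 = 0.0164852.
P(X > 147) = e^(−0.0164852·147) = e^(−2.4233) ≈ 0.0886.

0.0886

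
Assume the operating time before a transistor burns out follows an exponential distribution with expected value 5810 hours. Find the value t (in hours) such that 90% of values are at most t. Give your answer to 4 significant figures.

The rate is λ = 1/5810 = 0.000172117 per hour.
Set 1 − e^(−λt) = 0.9, so t = −ln(0.1)/λ = 2.3026/0.000172117 ≈ 13378 hours.

13380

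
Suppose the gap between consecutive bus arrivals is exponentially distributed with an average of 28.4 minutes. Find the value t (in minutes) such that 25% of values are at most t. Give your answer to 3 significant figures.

8.17

The rate is λ = 1/28.4 = 0.0352113 per minute.
Set 1 − e^(−λt) = 0.25, so t = −ln(0.75)/λ = 0.28768/0.0352113 ≈ 8.17017 minutes.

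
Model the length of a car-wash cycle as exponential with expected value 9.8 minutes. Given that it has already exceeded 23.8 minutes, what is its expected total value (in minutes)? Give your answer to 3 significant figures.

The rate is λ = 1/9.8 = 0.102041 per minute.
By memorylessness, E[X | X > 23.8] = 23.8 + 1/λ = 23.8 + 9.8 = 33.6 minutes.

33.6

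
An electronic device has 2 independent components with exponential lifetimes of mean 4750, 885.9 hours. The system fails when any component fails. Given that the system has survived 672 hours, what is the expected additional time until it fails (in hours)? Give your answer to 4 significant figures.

746.6

First-failure rate Σλ = 1/4750 + 1/885.9 = 0.00133932.
By memorylessness the expected residual is 1/Σλ = 746.646 hours, regardless of the 672 already elapsed.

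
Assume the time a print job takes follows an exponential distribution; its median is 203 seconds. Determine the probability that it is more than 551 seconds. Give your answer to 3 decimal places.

0.152

For an exponential, median = ln(2)/λ, so λ = ln 2 / 203 = 0.00341452 per second.
P(X > 551) = e^(−λ·551) = e^(−1.8814) ≈ 0.152.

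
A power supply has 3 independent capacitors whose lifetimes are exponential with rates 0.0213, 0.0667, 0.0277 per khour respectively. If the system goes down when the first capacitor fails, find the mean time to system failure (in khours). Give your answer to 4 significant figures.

8.643

The time to first failure is exponential with rate Σλ = 0.0213 + 0.0667 + 0.0277 = 0.1157.
E[min] = 1/Σλ = 1/0.1157 = 8.64304 khours.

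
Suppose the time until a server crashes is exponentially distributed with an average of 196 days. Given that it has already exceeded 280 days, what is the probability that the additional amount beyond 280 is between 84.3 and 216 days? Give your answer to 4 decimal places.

0.3183

The rate is λ = 1/196 = 0.00510204 per day.
Memoryless: the residual past 280 is again Exp(λ).
P(84.3 < residual < 216) = e^(−λ·84.3) − e^(−λ·216) = 0.65044 − 0.33219 ≈ 0.3183.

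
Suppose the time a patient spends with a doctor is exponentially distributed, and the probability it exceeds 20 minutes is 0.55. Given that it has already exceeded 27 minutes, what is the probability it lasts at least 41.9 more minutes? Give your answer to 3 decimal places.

0.286

From e^(−λ·20) = 0.55, λ = −ln(0.55)/20 = 0.0298919.
Memoryless: P(X > 27+41.9 | X > 27) = P(X > 41.9) = e^(−0.0298919·41.9) ≈ 0.286.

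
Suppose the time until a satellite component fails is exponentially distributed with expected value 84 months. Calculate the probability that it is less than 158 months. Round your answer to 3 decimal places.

0.848

The rate is λ = 1/84 = 0.0119048 per month.
P(X ≤ 158) = 1 − e^(−λ·158) = 1 − e^(−1.881) ≈ 0.848.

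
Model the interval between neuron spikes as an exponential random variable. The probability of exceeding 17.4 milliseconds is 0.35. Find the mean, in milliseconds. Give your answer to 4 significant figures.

e^(−λ·17.4) = 0.35 ⇒ λ = −ln(0.35)/17.4 = 0.0603346.
Mean = 1/λ = 16.5742 milliseconds.

16.57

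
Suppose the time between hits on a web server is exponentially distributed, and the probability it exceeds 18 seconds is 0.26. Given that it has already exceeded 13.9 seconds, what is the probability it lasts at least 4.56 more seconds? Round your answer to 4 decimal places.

From e^(−λ·18) = 0.26, λ = −ln(0.26)/18 = 0.0748374.
Memoryless: P(X > 13.9+4.56 | X > 13.9) = P(X > 4.56) = e^(−0.0748374·4.56) ≈ 0.7109.

0.7109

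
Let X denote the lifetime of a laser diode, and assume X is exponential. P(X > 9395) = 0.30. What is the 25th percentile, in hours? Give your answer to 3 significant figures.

2240

e^(−λ·9395) = 0.30 ⇒ λ = −ln(0.30)/9395 = 0.00012815.
25th percentile: 1 − e^(−λt) = 0.25, t = −ln(0.75)/λ = 2244.88 hours.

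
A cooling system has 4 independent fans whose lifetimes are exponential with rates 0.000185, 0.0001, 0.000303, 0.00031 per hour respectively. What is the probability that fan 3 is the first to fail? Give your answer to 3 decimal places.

The time to first failure is exponential with rate Σλ = 0.000185 + 0.0001 + 0.000303 + 0.00031 = 0.000898.
P(fan 3 first) = λ_3/Σλ = 0.000303/0.000898 ≈ 0.337.

0.337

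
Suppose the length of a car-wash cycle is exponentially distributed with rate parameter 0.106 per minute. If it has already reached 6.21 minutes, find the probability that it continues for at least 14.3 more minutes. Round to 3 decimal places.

By the memoryless property, P(X > 6.21+14.3 | X > 6.21) = P(X > 14.3).
P(X > 14.3) = e^(−1.5158) ≈ 0.220.

0.220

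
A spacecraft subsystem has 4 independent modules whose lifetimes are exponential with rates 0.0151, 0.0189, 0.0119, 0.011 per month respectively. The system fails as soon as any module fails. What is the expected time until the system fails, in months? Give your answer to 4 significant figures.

The time to first failure is exponential with rate Σλ = 0.0151 + 0.0189 + 0.0119 + 0.011 = 0.0569.
E[min] = 1/Σλ = 1/0.0569 = 17.5747 months.

17.57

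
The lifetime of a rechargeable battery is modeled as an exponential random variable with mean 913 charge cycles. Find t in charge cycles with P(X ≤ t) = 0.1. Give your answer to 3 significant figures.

96.2

The rate is λ = 1/913 = 0.00109529 per charge cycle.
Set 1 − e^(−λt) = 0.1, so t = −ln(0.9)/λ = 0.10536/0.00109529 ≈ 96.1942 charge cycles.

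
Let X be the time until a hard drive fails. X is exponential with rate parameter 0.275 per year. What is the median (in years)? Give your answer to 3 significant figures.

Set 1 − e^(−λt) = 0.5, so t = −ln(0.5)/λ = 0.69315/0.275 ≈ 2.52054 years.

2.52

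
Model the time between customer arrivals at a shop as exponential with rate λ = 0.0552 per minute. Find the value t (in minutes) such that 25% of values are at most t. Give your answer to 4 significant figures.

Set 1 − e^(−λt) = 0.25, so t = −ln(0.75)/λ = 0.28768/0.0552 ≈ 5.21163 minutes.

5.212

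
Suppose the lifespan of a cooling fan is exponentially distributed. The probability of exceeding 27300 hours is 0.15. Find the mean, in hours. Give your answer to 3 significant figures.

14400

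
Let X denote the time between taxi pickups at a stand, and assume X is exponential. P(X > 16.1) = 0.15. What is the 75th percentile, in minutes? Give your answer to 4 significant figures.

11.76

e^(−λ·16.1) = 0.15 ⇒ λ = −ln(0.15)/16.1 = 0.117834.
75th percentile: 1 − e^(−λt) = 0.75, t = −ln(0.25)/λ = 11.7649 minutes.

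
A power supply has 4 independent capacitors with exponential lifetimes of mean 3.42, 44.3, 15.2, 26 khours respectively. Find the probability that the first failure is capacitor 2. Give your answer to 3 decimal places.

Rates: λ_i = 1/mean_i → 0.292398, 0.0225734, 0.0657895, 0.0384615; Σλ = 0.419222.
P(capacitor 2 first) = λ_2/Σλ = 0.0225734/0.419222 ≈ 0.054.

0.054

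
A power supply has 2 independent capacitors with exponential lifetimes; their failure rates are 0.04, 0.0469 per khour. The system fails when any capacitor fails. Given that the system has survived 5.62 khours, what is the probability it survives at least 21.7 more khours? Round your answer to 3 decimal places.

Time to first failure ~ Exp(Σλ) with Σλ = 0.0869.
By memorylessness, P(T > 5.62+21.7 | T > 5.62) = P(T > 21.7) = e^(−0.0869·21.7) ≈ 0.152.

0.152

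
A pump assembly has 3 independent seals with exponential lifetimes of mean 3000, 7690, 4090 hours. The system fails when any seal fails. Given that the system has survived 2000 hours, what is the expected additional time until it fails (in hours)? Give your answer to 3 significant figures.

First-failure rate Σλ = 1/3000 + 1/7690 + 1/4090 = 0.000707871.
By memorylessness the expected residual is 1/Σλ = 1412.69 hours, regardless of the 2000 already elapsed.

1410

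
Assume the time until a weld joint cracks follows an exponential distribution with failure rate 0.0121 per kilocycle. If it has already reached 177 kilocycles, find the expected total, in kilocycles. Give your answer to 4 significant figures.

By memorylessness, E[X | X > 177] = 177 + 1/λ = 177 + 82.6446 = 259.645 kilocycles.

259.6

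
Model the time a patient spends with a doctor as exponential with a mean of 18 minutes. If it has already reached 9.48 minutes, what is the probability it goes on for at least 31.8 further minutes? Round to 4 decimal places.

The rate is λ = 1/18 = 0.0555556 per minute.
By the memoryless property, P(X > 9.48+31.8 | X > 9.48) = P(X > 31.8).
P(X > 31.8) = e^(−1.7667) ≈ 0.1709.

0.1709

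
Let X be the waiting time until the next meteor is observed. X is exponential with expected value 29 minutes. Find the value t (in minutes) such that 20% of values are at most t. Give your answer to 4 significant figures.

6.471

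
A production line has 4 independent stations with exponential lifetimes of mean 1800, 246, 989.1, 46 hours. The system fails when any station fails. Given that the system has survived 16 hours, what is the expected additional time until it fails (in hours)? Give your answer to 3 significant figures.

First-failure rate Σλ = 1/1800 + 1/246 + 1/989.1 + 1/46 = 0.0273707.
By memorylessness the expected residual is 1/Σλ = 36.5354 hours, regardless of the 16 already elapsed.

36.5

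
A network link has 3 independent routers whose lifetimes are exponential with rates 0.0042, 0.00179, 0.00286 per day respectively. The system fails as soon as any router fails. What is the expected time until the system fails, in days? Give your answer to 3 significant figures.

The time to first failure is exponential with rate Σλ = 0.0042 + 0.00179 + 0.00286 = 0.00885.
E[min] = 1/Σλ = 1/0.00885 = 112.994 days.

113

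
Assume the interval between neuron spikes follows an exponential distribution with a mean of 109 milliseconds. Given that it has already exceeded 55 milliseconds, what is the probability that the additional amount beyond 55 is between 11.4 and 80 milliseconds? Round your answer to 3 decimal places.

The rate is λ = 1/109 = 0.00917431 per millisecond.
Memoryless: the residual past 55 is again Exp(λ).
P(11.4 < residual < 80) = e^(−λ·11.4) − e^(−λ·80) = 0.90070 − 0.48001 ≈ 0.421.

0.421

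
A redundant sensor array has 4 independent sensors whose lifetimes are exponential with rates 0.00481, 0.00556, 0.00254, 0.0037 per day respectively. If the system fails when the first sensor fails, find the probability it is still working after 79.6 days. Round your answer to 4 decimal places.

0.2666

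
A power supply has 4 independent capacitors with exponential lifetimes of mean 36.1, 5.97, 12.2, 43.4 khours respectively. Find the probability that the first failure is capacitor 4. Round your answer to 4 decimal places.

0.0768

Rates: λ_i = 1/mean_i → 0.0277008, 0.167504, 0.0819672, 0.0230415; Σλ = 0.300214.
P(capacitor 4 first) = λ_4/Σλ = 0.0230415/0.300214 ≈ 0.0768.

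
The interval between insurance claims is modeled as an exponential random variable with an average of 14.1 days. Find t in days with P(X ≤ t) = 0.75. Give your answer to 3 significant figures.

The rate is λ = 1/14.1 = 0.070922 per day.
Set 1 − e^(−λt) = 0.75, so t = −ln(0.25)/λ = 1.3863/0.070922 ≈ 19.5468 days.

19.5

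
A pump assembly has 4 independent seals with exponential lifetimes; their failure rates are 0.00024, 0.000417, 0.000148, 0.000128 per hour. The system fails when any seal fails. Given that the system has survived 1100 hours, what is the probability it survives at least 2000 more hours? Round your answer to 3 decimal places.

0.155

Time to first failure ~ Exp(Σλ) with Σλ = 0.000933.
By memorylessness, P(T > 1100+2000 | T > 1100) = P(T > 2000) = e^(−0.000933·2000) ≈ 0.155.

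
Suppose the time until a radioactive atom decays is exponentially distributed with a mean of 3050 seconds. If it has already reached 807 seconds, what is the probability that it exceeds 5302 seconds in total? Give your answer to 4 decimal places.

The rate is λ = 1/3050 = 0.000327869 per second.
P(X > s+t | X > s) = e^(−λ(s+t))/e^(−λs) = e^(−λt), independent of s = 807.
P(X > 4495) = e^(−1.4738) ≈ 0.2291.

0.2291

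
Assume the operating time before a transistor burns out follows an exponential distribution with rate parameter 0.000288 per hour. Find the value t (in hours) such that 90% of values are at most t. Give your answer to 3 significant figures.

8000

Set 1 − e^(−λt) = 0.9, so t = −ln(0.1)/λ = 2.3026/0.000288 ≈ 7995.09 hours.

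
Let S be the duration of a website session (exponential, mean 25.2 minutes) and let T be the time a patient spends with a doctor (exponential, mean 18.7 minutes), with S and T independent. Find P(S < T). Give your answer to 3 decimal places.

0.426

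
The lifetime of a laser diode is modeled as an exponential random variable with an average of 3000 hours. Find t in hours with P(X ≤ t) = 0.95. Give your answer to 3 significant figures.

The rate is λ = 1/3000 = 0.000333333 per hour.
Set 1 − e^(−λt) = 0.95, so t = −ln(0.05)/λ = 2.9957/0.000333333 ≈ 8987.2 hours.

8990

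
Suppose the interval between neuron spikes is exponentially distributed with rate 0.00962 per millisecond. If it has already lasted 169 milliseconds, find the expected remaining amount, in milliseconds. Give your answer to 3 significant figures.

By memorylessness, the remaining amount past any threshold is again Exp(λ) with mean 1/λ = 103.95 milliseconds.

104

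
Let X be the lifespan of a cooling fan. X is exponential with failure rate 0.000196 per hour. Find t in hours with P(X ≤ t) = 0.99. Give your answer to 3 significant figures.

Set 1 − e^(−λt) = 0.99, so t = −ln(0.01)/λ = 4.6052/0.000196 ≈ 23495.8 hours.

23500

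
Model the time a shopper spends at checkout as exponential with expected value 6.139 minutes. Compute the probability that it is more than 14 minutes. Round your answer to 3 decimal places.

0.102

The rate is λ = 1/6.139 = 0.162893 per minute.
P(X > 14) = e^(−λ·14) = e^(−2.2805) ≈ 0.102.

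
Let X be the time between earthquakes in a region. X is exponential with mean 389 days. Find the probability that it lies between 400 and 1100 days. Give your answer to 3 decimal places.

0.298

The rate is λ = 1/389 = 0.00257069 per day.
P(400 < X < 1100) = e^(−λ·400) − e^(−λ·1100) = 0.35762 − 0.05914 ≈ 0.298.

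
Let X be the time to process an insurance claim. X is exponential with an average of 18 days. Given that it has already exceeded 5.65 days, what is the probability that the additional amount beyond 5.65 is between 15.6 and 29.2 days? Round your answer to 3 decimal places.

0.223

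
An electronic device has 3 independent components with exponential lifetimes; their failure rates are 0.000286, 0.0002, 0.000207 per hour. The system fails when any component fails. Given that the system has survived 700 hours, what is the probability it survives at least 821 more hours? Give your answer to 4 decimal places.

0.5661

Time to first failure ~ Exp(Σλ) with Σλ = 0.000693.
By memorylessness, P(T > 700+821 | T > 700) = P(T > 821) = e^(−0.000693·821) ≈ 0.5661.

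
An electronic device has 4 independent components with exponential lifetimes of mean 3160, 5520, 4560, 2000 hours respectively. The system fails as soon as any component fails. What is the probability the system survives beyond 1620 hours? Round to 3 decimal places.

The first failure time is exponential with rate Σλ_i = 1/3160 + 1/5520 + 1/4560 + 1/2000 = 0.00121691 per hour.
P(min > 1620) = e^(−0.00121691·1620) = e^(−1.9714) ≈ 0.139.

0.139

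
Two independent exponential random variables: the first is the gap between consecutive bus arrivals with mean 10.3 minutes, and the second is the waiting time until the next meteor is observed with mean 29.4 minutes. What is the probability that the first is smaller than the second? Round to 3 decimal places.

0.741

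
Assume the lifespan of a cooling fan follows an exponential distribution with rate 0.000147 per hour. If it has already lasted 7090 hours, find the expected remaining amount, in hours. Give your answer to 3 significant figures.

6800

By memorylessness, the remaining amount past any threshold is again Exp(λ) with mean 1/λ = 6802.72 hours.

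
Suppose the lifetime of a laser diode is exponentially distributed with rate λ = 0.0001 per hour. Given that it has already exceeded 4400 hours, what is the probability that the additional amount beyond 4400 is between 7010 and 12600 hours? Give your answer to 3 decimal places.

Memoryless: the residual past 4400 is again Exp(λ).
P(7010 < residual < 12600) = e^(−λ·7010) − e^(−λ·12600) = 0.49609 − 0.28365 ≈ 0.212.

0.212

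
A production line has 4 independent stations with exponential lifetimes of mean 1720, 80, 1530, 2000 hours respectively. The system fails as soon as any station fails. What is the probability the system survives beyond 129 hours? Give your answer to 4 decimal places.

0.1594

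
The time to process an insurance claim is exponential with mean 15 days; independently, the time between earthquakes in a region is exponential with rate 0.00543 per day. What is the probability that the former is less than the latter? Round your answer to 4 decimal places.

0.9247

λ_1 = 1/15 = 0.0666667, λ_2 = 0.00543.
For independent exponentials, P(the former < the latter) = λ_1/(λ_1+λ_2) = 0.0666667/0.0720967 ≈ 0.9247.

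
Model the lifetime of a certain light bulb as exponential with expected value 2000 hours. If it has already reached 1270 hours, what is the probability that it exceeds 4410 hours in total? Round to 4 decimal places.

The rate is λ = 1/2000 = 0.0005 per hour.
The exponential is memoryless, so the remaining time is again Exp(λ): the condition X > 1270 is irrelevant.
P(X > 3140) = e^(−1.57) ≈ 0.2080.

0.2080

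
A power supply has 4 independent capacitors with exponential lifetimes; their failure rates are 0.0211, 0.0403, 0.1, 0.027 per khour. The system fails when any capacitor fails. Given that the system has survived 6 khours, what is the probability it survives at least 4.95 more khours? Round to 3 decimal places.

Time to first failure ~ Exp(Σλ) with Σλ = 0.1884.
By memorylessness, P(T > 6+4.95 | T > 6) = P(T > 4.95) = e^(−0.1884·4.95) ≈ 0.394.

0.394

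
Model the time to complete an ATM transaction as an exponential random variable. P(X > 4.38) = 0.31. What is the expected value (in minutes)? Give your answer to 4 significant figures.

3.740

e^(−λ·4.38) = 0.31 ⇒ λ = −ln(0.31)/4.38 = 0.267393.
Mean = 1/λ = 3.73981 minutes.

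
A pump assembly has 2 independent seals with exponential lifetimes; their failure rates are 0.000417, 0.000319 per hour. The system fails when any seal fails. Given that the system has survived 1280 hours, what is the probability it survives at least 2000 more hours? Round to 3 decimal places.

Time to first failure ~ Exp(Σλ) with Σλ = 0.000736.
By memorylessness, P(T > 1280+2000 | T > 1280) = P(T > 2000) = e^(−0.000736·2000) ≈ 0.229.

0.229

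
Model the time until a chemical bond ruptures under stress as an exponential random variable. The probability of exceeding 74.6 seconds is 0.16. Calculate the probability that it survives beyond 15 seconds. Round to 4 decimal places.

e^(−λ·74.6) = 0.16 ⇒ λ = −ln(0.16)/74.6 = 0.0245654.
P(X > 15) = e^(−0.0245654·15) = e^(−0.36848) ≈ 0.6918.

0.6918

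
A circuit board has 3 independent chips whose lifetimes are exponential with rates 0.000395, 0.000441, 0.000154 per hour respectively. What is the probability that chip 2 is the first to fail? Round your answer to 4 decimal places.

0.4455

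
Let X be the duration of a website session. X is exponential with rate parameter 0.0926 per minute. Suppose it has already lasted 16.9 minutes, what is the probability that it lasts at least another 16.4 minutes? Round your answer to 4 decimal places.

0.2190

The exponential is memoryless, so the remaining time is again Exp(λ): the condition X > 16.9 is irrelevant.
P(X > 16.4) = e^(−1.5186) ≈ 0.2190.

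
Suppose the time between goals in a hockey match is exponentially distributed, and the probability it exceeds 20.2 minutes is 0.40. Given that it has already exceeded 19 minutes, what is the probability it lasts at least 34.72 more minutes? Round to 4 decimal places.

0.2070

From e^(−λ·20.2) = 0.40, λ = −ln(0.40)/20.2 = 0.0453609.
Memoryless: P(X > 19+34.72 | X > 19) = P(X > 34.72) = e^(−0.0453609·34.72) ≈ 0.2070.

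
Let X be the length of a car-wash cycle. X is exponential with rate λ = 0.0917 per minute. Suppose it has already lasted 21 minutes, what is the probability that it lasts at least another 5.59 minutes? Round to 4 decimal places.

0.5989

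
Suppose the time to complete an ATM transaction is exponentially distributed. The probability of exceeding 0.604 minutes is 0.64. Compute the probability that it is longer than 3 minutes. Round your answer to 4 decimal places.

0.1090

e^(−λ·0.604) = 0.64 ⇒ λ = −ln(0.64)/0.604 = 0.738886.
P(X > 3) = e^(−0.738886·3) = e^(−2.2167) ≈ 0.1090.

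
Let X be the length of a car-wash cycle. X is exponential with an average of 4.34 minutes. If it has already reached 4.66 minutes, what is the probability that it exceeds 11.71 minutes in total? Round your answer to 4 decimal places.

The rate is λ = 1/4.34 = 0.230415 per minute.
The exponential is memoryless, so the remaining time is again Exp(λ): the condition X > 4.66 is irrelevant.
P(X > 7.05) = e^(−1.6244) ≈ 0.1970.

0.1970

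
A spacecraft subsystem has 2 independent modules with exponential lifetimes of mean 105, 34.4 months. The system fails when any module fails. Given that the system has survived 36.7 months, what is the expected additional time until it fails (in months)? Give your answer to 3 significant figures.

25.9

First-failure rate Σλ = 1/105 + 1/34.4 = 0.0385936.
By memorylessness the expected residual is 1/Σλ = 25.911 months, regardless of the 36.7 already elapsed.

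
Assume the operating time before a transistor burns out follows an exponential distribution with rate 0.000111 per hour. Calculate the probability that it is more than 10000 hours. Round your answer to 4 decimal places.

P(X > 10000) = e^(−λ·10000) = e^(−1.11) ≈ 0.3296.

0.3296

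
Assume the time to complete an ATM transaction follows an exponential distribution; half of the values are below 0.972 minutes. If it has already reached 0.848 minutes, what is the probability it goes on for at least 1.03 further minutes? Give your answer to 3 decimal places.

0.480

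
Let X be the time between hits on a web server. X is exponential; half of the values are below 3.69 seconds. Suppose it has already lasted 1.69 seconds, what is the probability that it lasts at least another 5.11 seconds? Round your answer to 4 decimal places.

0.3829

For an exponential, median = ln(2)/λ, so λ = ln 2 / 3.69 = 0.187845 per second.
The exponential is memoryless, so the remaining time is again Exp(λ): the condition X > 1.69 is irrelevant.
P(X > 5.11) = e^(−0.95989) ≈ 0.3829.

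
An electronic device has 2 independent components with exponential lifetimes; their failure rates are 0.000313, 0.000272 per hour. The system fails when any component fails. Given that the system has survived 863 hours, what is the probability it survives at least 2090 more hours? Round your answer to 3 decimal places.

Time to first failure ~ Exp(Σλ) with Σλ = 0.000585.
By memorylessness, P(T > 863+2090 | T > 863) = P(T > 2090) = e^(−0.000585·2090) ≈ 0.294.

0.294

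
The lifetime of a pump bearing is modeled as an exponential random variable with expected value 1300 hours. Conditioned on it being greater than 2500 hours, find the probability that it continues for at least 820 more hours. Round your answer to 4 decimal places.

0.5322

The rate is λ = 1/1300 = 0.000769231 per hour.
By the memoryless property, P(X > 2500+820 | X > 2500) = P(X > 820).
P(X > 820) = e^(−0.63077) ≈ 0.5322.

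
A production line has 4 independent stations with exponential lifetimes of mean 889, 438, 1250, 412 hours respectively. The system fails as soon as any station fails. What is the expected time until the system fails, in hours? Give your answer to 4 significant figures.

The first failure time is exponential with rate Σλ_i = 1/889 + 1/438 + 1/1250 + 1/412 = 0.00663515 per hour.
E[min] = 1/Σλ = 1/0.00663515 = 150.713 hours.

150.7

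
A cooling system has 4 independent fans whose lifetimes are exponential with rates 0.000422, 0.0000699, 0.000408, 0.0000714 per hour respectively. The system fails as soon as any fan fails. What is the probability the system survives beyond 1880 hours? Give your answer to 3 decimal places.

0.161

The time to first failure is exponential with rate Σλ = 0.000422 + 0.0000699 + 0.000408 + 0.0000714 = 0.0009713.
P(min > 1880) = e^(−0.0009713·1880) = e^(−1.826) ≈ 0.161.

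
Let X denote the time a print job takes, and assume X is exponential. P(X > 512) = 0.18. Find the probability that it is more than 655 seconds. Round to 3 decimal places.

e^(−λ·512) = 0.18 ⇒ λ = −ln(0.18)/512 = 0.00334922.
P(X > 655) = e^(−0.00334922·655) = e^(−2.1937) ≈ 0.111.

0.111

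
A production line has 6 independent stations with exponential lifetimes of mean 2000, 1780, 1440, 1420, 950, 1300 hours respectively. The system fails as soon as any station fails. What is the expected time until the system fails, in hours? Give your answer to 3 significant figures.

The first failure time is exponential with rate Σλ_i = 1/2000 + 1/1780 + 1/1440 + 1/1420 + 1/950 + 1/1300 = 0.00428233 per hour.
E[min] = 1/Σλ = 1/0.00428233 = 233.518 hours.

234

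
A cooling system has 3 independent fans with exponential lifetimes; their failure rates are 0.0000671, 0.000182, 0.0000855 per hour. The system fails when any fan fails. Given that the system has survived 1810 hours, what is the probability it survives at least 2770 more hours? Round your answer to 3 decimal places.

0.396

Time to first failure ~ Exp(Σλ) with Σλ = 0.0003346.
By memorylessness, P(T > 1810+2770 | T > 1810) = P(T > 2770) = e^(−0.0003346·2770) ≈ 0.396.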